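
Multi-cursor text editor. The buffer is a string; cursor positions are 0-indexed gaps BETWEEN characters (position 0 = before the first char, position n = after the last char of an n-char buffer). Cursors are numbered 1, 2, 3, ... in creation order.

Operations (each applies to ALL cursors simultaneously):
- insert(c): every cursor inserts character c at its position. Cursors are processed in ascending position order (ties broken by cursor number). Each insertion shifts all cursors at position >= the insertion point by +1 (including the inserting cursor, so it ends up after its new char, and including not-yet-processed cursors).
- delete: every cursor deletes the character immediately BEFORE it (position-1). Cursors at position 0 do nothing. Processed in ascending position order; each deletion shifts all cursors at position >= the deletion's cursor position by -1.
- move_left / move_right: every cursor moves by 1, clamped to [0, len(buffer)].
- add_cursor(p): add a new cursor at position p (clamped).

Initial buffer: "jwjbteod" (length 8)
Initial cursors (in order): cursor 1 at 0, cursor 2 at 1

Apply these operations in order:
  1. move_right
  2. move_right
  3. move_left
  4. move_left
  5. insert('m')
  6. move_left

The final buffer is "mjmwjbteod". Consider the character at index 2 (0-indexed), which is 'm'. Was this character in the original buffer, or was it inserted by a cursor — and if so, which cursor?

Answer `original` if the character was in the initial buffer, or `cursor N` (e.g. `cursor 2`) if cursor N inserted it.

After op 1 (move_right): buffer="jwjbteod" (len 8), cursors c1@1 c2@2, authorship ........
After op 2 (move_right): buffer="jwjbteod" (len 8), cursors c1@2 c2@3, authorship ........
After op 3 (move_left): buffer="jwjbteod" (len 8), cursors c1@1 c2@2, authorship ........
After op 4 (move_left): buffer="jwjbteod" (len 8), cursors c1@0 c2@1, authorship ........
After op 5 (insert('m')): buffer="mjmwjbteod" (len 10), cursors c1@1 c2@3, authorship 1.2.......
After op 6 (move_left): buffer="mjmwjbteod" (len 10), cursors c1@0 c2@2, authorship 1.2.......
Authorship (.=original, N=cursor N): 1 . 2 . . . . . . .
Index 2: author = 2

Answer: cursor 2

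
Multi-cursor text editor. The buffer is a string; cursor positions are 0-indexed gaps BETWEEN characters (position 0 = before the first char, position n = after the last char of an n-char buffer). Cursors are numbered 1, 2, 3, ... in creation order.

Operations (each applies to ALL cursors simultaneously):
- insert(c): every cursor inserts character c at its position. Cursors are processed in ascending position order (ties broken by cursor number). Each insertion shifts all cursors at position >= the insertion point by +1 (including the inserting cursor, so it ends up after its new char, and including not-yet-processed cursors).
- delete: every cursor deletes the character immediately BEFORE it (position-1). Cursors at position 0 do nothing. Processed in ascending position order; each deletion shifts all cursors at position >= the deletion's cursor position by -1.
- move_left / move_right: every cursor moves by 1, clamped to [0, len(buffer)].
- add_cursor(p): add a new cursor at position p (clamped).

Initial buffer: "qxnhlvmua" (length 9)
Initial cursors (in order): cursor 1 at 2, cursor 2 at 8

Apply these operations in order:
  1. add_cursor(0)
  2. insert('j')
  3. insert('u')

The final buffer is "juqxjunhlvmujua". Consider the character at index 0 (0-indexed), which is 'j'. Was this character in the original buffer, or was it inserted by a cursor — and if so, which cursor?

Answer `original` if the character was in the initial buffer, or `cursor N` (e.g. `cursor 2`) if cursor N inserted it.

Answer: cursor 3

Derivation:
After op 1 (add_cursor(0)): buffer="qxnhlvmua" (len 9), cursors c3@0 c1@2 c2@8, authorship .........
After op 2 (insert('j')): buffer="jqxjnhlvmuja" (len 12), cursors c3@1 c1@4 c2@11, authorship 3..1......2.
After op 3 (insert('u')): buffer="juqxjunhlvmujua" (len 15), cursors c3@2 c1@6 c2@14, authorship 33..11......22.
Authorship (.=original, N=cursor N): 3 3 . . 1 1 . . . . . . 2 2 .
Index 0: author = 3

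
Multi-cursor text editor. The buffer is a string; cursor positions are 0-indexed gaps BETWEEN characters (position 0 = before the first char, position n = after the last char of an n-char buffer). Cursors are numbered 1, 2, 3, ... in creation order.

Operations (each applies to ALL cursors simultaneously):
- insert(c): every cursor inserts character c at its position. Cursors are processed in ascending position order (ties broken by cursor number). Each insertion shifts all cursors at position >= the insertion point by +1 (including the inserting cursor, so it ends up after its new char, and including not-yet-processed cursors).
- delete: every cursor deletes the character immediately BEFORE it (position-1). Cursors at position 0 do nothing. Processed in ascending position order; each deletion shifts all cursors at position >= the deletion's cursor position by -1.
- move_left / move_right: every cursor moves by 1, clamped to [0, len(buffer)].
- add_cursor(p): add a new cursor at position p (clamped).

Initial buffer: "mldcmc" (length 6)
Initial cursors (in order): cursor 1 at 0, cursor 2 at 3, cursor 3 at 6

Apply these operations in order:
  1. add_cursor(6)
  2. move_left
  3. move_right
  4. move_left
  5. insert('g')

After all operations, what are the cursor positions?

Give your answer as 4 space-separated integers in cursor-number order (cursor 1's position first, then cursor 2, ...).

After op 1 (add_cursor(6)): buffer="mldcmc" (len 6), cursors c1@0 c2@3 c3@6 c4@6, authorship ......
After op 2 (move_left): buffer="mldcmc" (len 6), cursors c1@0 c2@2 c3@5 c4@5, authorship ......
After op 3 (move_right): buffer="mldcmc" (len 6), cursors c1@1 c2@3 c3@6 c4@6, authorship ......
After op 4 (move_left): buffer="mldcmc" (len 6), cursors c1@0 c2@2 c3@5 c4@5, authorship ......
After op 5 (insert('g')): buffer="gmlgdcmggc" (len 10), cursors c1@1 c2@4 c3@9 c4@9, authorship 1..2...34.

Answer: 1 4 9 9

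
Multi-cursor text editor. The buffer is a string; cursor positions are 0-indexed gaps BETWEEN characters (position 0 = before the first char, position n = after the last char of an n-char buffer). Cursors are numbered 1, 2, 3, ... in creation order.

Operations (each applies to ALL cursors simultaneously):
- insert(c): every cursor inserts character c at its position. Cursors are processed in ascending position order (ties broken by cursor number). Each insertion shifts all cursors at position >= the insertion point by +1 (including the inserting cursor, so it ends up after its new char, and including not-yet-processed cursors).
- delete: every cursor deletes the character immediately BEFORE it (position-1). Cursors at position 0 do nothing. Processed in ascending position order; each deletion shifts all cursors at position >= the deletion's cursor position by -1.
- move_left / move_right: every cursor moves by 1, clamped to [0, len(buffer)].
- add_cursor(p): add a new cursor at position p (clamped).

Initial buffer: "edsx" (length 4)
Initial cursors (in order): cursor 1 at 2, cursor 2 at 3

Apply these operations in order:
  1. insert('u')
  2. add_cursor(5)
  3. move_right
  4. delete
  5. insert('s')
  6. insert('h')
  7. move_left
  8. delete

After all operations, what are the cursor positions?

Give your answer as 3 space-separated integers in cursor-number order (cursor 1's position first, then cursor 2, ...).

After op 1 (insert('u')): buffer="edusux" (len 6), cursors c1@3 c2@5, authorship ..1.2.
After op 2 (add_cursor(5)): buffer="edusux" (len 6), cursors c1@3 c2@5 c3@5, authorship ..1.2.
After op 3 (move_right): buffer="edusux" (len 6), cursors c1@4 c2@6 c3@6, authorship ..1.2.
After op 4 (delete): buffer="edu" (len 3), cursors c1@3 c2@3 c3@3, authorship ..1
After op 5 (insert('s')): buffer="edusss" (len 6), cursors c1@6 c2@6 c3@6, authorship ..1123
After op 6 (insert('h')): buffer="edussshhh" (len 9), cursors c1@9 c2@9 c3@9, authorship ..1123123
After op 7 (move_left): buffer="edussshhh" (len 9), cursors c1@8 c2@8 c3@8, authorship ..1123123
After op 8 (delete): buffer="edussh" (len 6), cursors c1@5 c2@5 c3@5, authorship ..1123

Answer: 5 5 5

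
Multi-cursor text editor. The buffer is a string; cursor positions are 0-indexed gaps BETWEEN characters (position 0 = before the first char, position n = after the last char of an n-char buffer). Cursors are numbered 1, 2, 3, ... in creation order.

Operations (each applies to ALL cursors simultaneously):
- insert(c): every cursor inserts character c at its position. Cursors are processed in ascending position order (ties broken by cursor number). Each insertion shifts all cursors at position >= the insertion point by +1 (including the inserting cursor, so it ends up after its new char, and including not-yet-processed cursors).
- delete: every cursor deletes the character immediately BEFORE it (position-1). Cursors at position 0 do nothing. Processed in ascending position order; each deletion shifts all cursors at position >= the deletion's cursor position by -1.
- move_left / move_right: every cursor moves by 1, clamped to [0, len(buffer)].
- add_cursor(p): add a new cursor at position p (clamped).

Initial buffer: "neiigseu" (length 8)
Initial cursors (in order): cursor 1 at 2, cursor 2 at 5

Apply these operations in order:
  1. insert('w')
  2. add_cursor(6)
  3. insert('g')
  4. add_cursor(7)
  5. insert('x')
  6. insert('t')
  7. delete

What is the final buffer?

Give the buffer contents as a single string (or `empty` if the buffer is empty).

After op 1 (insert('w')): buffer="newiigwseu" (len 10), cursors c1@3 c2@7, authorship ..1...2...
After op 2 (add_cursor(6)): buffer="newiigwseu" (len 10), cursors c1@3 c3@6 c2@7, authorship ..1...2...
After op 3 (insert('g')): buffer="newgiiggwgseu" (len 13), cursors c1@4 c3@8 c2@10, authorship ..11...322...
After op 4 (add_cursor(7)): buffer="newgiiggwgseu" (len 13), cursors c1@4 c4@7 c3@8 c2@10, authorship ..11...322...
After op 5 (insert('x')): buffer="newgxiigxgxwgxseu" (len 17), cursors c1@5 c4@9 c3@11 c2@14, authorship ..111...433222...
After op 6 (insert('t')): buffer="newgxtiigxtgxtwgxtseu" (len 21), cursors c1@6 c4@11 c3@14 c2@18, authorship ..1111...443332222...
After op 7 (delete): buffer="newgxiigxgxwgxseu" (len 17), cursors c1@5 c4@9 c3@11 c2@14, authorship ..111...433222...

Answer: newgxiigxgxwgxseu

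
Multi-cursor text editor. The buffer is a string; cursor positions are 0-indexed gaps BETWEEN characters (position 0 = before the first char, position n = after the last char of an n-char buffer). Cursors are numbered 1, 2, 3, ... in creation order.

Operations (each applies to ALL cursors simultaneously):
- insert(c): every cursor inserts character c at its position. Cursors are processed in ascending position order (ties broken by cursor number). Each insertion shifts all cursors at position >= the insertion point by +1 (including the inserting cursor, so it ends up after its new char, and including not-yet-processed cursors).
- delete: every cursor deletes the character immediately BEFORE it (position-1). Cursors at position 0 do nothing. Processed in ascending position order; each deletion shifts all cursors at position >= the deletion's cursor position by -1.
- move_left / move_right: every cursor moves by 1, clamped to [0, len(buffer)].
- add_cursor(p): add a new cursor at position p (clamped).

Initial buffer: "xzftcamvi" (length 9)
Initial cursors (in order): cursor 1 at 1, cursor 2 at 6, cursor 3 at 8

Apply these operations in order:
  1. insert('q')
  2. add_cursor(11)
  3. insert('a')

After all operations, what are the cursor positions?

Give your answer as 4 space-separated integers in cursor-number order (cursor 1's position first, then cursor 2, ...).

Answer: 3 10 15 15

Derivation:
After op 1 (insert('q')): buffer="xqzftcaqmvqi" (len 12), cursors c1@2 c2@8 c3@11, authorship .1.....2..3.
After op 2 (add_cursor(11)): buffer="xqzftcaqmvqi" (len 12), cursors c1@2 c2@8 c3@11 c4@11, authorship .1.....2..3.
After op 3 (insert('a')): buffer="xqazftcaqamvqaai" (len 16), cursors c1@3 c2@10 c3@15 c4@15, authorship .11.....22..334.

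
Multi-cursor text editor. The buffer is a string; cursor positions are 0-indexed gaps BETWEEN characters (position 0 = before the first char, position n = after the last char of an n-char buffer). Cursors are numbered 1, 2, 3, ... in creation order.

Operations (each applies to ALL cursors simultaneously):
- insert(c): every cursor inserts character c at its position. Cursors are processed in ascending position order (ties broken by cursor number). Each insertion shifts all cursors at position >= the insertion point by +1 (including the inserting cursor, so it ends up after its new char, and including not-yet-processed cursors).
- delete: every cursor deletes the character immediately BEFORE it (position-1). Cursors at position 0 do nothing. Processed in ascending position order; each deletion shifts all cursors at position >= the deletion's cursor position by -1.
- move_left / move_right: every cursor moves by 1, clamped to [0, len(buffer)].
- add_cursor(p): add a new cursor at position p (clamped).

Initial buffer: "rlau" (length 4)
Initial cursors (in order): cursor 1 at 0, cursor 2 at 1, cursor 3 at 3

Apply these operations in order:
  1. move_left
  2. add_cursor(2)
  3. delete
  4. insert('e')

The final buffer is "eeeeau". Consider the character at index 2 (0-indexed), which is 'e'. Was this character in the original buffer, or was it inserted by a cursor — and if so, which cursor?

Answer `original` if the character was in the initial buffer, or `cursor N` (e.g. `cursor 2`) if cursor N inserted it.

After op 1 (move_left): buffer="rlau" (len 4), cursors c1@0 c2@0 c3@2, authorship ....
After op 2 (add_cursor(2)): buffer="rlau" (len 4), cursors c1@0 c2@0 c3@2 c4@2, authorship ....
After op 3 (delete): buffer="au" (len 2), cursors c1@0 c2@0 c3@0 c4@0, authorship ..
After op 4 (insert('e')): buffer="eeeeau" (len 6), cursors c1@4 c2@4 c3@4 c4@4, authorship 1234..
Authorship (.=original, N=cursor N): 1 2 3 4 . .
Index 2: author = 3

Answer: cursor 3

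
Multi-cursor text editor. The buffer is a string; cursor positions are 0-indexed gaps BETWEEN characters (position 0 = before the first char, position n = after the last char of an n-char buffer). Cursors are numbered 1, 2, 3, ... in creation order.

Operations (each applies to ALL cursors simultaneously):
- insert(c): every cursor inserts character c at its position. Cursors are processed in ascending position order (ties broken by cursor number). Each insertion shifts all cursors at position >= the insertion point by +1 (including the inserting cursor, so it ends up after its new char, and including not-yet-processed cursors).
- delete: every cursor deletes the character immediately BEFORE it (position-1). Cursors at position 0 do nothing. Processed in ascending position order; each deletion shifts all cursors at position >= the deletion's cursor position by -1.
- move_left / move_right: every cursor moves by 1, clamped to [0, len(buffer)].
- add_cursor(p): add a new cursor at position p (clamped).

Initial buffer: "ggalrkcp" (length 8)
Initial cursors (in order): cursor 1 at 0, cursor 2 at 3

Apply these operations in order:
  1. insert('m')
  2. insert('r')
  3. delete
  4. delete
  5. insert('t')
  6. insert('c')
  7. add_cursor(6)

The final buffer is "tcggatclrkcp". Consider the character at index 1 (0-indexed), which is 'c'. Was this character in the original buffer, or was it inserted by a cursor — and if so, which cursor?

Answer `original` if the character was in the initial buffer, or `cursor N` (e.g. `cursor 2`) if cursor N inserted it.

Answer: cursor 1

Derivation:
After op 1 (insert('m')): buffer="mggamlrkcp" (len 10), cursors c1@1 c2@5, authorship 1...2.....
After op 2 (insert('r')): buffer="mrggamrlrkcp" (len 12), cursors c1@2 c2@7, authorship 11...22.....
After op 3 (delete): buffer="mggamlrkcp" (len 10), cursors c1@1 c2@5, authorship 1...2.....
After op 4 (delete): buffer="ggalrkcp" (len 8), cursors c1@0 c2@3, authorship ........
After op 5 (insert('t')): buffer="tggatlrkcp" (len 10), cursors c1@1 c2@5, authorship 1...2.....
After op 6 (insert('c')): buffer="tcggatclrkcp" (len 12), cursors c1@2 c2@7, authorship 11...22.....
After op 7 (add_cursor(6)): buffer="tcggatclrkcp" (len 12), cursors c1@2 c3@6 c2@7, authorship 11...22.....
Authorship (.=original, N=cursor N): 1 1 . . . 2 2 . . . . .
Index 1: author = 1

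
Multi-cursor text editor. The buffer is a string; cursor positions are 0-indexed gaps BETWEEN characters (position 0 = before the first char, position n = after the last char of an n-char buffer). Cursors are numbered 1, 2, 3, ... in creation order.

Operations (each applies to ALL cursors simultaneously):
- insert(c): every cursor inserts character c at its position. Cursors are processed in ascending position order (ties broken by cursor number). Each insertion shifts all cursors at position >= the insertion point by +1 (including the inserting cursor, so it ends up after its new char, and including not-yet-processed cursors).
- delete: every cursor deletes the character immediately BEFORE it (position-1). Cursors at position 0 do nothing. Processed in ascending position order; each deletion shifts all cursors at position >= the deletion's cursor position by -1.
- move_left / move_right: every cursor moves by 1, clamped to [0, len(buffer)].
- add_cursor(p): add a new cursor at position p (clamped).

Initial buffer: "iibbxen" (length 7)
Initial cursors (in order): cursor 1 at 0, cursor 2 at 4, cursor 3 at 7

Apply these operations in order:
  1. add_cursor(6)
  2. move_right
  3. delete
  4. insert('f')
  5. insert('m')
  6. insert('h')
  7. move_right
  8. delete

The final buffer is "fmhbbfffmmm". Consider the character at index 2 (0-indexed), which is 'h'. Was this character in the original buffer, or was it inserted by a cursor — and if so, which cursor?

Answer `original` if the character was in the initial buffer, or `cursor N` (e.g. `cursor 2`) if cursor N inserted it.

After op 1 (add_cursor(6)): buffer="iibbxen" (len 7), cursors c1@0 c2@4 c4@6 c3@7, authorship .......
After op 2 (move_right): buffer="iibbxen" (len 7), cursors c1@1 c2@5 c3@7 c4@7, authorship .......
After op 3 (delete): buffer="ibb" (len 3), cursors c1@0 c2@3 c3@3 c4@3, authorship ...
After op 4 (insert('f')): buffer="fibbfff" (len 7), cursors c1@1 c2@7 c3@7 c4@7, authorship 1...234
After op 5 (insert('m')): buffer="fmibbfffmmm" (len 11), cursors c1@2 c2@11 c3@11 c4@11, authorship 11...234234
After op 6 (insert('h')): buffer="fmhibbfffmmmhhh" (len 15), cursors c1@3 c2@15 c3@15 c4@15, authorship 111...234234234
After op 7 (move_right): buffer="fmhibbfffmmmhhh" (len 15), cursors c1@4 c2@15 c3@15 c4@15, authorship 111...234234234
After op 8 (delete): buffer="fmhbbfffmmm" (len 11), cursors c1@3 c2@11 c3@11 c4@11, authorship 111..234234
Authorship (.=original, N=cursor N): 1 1 1 . . 2 3 4 2 3 4
Index 2: author = 1

Answer: cursor 1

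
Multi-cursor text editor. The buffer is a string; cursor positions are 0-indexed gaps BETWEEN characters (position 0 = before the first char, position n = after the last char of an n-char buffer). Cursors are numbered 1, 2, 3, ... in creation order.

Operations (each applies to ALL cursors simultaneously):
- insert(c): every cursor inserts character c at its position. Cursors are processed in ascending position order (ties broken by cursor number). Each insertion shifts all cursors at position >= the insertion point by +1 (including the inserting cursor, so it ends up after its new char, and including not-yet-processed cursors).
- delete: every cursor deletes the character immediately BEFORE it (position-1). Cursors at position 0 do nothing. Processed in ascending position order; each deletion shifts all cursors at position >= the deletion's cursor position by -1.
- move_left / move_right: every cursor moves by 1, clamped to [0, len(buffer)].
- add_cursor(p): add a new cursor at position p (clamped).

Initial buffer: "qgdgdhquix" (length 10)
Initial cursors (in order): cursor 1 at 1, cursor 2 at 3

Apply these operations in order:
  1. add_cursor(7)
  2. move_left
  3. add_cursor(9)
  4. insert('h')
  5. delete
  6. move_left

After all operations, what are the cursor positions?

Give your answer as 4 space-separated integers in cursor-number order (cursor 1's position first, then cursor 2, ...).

Answer: 0 1 5 8

Derivation:
After op 1 (add_cursor(7)): buffer="qgdgdhquix" (len 10), cursors c1@1 c2@3 c3@7, authorship ..........
After op 2 (move_left): buffer="qgdgdhquix" (len 10), cursors c1@0 c2@2 c3@6, authorship ..........
After op 3 (add_cursor(9)): buffer="qgdgdhquix" (len 10), cursors c1@0 c2@2 c3@6 c4@9, authorship ..........
After op 4 (insert('h')): buffer="hqghdgdhhquihx" (len 14), cursors c1@1 c2@4 c3@9 c4@13, authorship 1..2....3...4.
After op 5 (delete): buffer="qgdgdhquix" (len 10), cursors c1@0 c2@2 c3@6 c4@9, authorship ..........
After op 6 (move_left): buffer="qgdgdhquix" (len 10), cursors c1@0 c2@1 c3@5 c4@8, authorship ..........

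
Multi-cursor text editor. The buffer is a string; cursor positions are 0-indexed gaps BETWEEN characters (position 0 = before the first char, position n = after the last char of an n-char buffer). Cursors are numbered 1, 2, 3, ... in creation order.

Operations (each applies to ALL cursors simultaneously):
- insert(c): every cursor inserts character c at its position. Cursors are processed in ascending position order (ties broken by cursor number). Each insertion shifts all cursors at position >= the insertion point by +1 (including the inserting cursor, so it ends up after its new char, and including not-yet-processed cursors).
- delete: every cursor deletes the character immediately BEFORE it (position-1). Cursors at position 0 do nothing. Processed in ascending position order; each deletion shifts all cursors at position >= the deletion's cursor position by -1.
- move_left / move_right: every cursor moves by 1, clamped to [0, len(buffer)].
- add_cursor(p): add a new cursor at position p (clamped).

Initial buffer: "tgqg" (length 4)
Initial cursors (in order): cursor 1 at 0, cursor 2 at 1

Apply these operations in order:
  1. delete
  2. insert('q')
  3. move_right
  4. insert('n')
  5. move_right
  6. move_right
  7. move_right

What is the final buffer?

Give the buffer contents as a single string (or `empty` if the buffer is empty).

Answer: qqgnnqg

Derivation:
After op 1 (delete): buffer="gqg" (len 3), cursors c1@0 c2@0, authorship ...
After op 2 (insert('q')): buffer="qqgqg" (len 5), cursors c1@2 c2@2, authorship 12...
After op 3 (move_right): buffer="qqgqg" (len 5), cursors c1@3 c2@3, authorship 12...
After op 4 (insert('n')): buffer="qqgnnqg" (len 7), cursors c1@5 c2@5, authorship 12.12..
After op 5 (move_right): buffer="qqgnnqg" (len 7), cursors c1@6 c2@6, authorship 12.12..
After op 6 (move_right): buffer="qqgnnqg" (len 7), cursors c1@7 c2@7, authorship 12.12..
After op 7 (move_right): buffer="qqgnnqg" (len 7), cursors c1@7 c2@7, authorship 12.12..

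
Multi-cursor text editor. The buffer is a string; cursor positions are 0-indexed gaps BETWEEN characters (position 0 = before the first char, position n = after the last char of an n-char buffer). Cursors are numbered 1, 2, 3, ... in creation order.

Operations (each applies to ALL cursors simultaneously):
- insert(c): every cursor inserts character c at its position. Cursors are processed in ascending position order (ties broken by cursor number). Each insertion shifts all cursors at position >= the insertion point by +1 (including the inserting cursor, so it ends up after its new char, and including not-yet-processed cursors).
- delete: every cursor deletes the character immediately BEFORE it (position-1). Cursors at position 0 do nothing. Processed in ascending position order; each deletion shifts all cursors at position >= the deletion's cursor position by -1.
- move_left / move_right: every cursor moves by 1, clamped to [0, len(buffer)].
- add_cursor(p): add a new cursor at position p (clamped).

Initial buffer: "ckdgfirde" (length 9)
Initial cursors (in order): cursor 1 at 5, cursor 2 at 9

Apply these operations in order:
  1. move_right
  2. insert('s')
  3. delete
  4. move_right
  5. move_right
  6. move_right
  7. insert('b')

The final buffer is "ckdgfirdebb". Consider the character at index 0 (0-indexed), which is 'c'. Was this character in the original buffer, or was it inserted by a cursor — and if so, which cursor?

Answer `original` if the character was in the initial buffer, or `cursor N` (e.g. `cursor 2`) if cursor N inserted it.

Answer: original

Derivation:
After op 1 (move_right): buffer="ckdgfirde" (len 9), cursors c1@6 c2@9, authorship .........
After op 2 (insert('s')): buffer="ckdgfisrdes" (len 11), cursors c1@7 c2@11, authorship ......1...2
After op 3 (delete): buffer="ckdgfirde" (len 9), cursors c1@6 c2@9, authorship .........
After op 4 (move_right): buffer="ckdgfirde" (len 9), cursors c1@7 c2@9, authorship .........
After op 5 (move_right): buffer="ckdgfirde" (len 9), cursors c1@8 c2@9, authorship .........
After op 6 (move_right): buffer="ckdgfirde" (len 9), cursors c1@9 c2@9, authorship .........
After op 7 (insert('b')): buffer="ckdgfirdebb" (len 11), cursors c1@11 c2@11, authorship .........12
Authorship (.=original, N=cursor N): . . . . . . . . . 1 2
Index 0: author = original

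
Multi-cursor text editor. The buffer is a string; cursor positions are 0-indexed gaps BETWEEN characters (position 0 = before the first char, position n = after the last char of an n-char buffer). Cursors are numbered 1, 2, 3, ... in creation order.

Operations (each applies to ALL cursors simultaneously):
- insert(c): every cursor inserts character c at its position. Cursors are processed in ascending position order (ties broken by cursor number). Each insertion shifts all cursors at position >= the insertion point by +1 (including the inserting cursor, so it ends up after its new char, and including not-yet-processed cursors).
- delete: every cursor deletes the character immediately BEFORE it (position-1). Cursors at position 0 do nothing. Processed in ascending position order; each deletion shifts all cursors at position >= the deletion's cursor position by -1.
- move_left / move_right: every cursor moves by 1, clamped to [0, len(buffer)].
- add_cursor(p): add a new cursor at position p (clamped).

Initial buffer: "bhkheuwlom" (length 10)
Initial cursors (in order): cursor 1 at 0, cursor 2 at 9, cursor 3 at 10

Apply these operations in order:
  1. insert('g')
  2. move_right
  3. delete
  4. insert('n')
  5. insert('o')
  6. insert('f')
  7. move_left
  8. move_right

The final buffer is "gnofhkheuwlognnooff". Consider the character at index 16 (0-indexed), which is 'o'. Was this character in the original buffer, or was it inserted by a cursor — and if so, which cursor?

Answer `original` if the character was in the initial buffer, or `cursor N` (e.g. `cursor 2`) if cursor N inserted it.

After op 1 (insert('g')): buffer="gbhkheuwlogmg" (len 13), cursors c1@1 c2@11 c3@13, authorship 1.........2.3
After op 2 (move_right): buffer="gbhkheuwlogmg" (len 13), cursors c1@2 c2@12 c3@13, authorship 1.........2.3
After op 3 (delete): buffer="ghkheuwlog" (len 10), cursors c1@1 c2@10 c3@10, authorship 1........2
After op 4 (insert('n')): buffer="gnhkheuwlognn" (len 13), cursors c1@2 c2@13 c3@13, authorship 11........223
After op 5 (insert('o')): buffer="gnohkheuwlognnoo" (len 16), cursors c1@3 c2@16 c3@16, authorship 111........22323
After op 6 (insert('f')): buffer="gnofhkheuwlognnooff" (len 19), cursors c1@4 c2@19 c3@19, authorship 1111........2232323
After op 7 (move_left): buffer="gnofhkheuwlognnooff" (len 19), cursors c1@3 c2@18 c3@18, authorship 1111........2232323
After op 8 (move_right): buffer="gnofhkheuwlognnooff" (len 19), cursors c1@4 c2@19 c3@19, authorship 1111........2232323
Authorship (.=original, N=cursor N): 1 1 1 1 . . . . . . . . 2 2 3 2 3 2 3
Index 16: author = 3

Answer: cursor 3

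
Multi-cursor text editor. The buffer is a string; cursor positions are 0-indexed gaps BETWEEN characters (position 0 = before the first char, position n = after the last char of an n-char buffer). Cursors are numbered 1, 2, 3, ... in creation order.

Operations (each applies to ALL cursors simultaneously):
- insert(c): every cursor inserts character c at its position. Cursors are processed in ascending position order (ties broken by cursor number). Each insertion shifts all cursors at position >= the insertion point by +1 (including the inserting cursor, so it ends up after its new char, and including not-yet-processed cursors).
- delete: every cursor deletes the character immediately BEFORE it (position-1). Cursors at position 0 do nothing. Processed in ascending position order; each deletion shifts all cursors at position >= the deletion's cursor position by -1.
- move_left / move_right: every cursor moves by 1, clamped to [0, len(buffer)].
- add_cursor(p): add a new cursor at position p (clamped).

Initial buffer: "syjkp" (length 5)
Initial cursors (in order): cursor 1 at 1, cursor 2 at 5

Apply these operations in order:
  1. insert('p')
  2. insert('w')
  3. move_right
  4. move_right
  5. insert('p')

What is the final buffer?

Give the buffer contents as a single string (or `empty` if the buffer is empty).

After op 1 (insert('p')): buffer="spyjkpp" (len 7), cursors c1@2 c2@7, authorship .1....2
After op 2 (insert('w')): buffer="spwyjkppw" (len 9), cursors c1@3 c2@9, authorship .11....22
After op 3 (move_right): buffer="spwyjkppw" (len 9), cursors c1@4 c2@9, authorship .11....22
After op 4 (move_right): buffer="spwyjkppw" (len 9), cursors c1@5 c2@9, authorship .11....22
After op 5 (insert('p')): buffer="spwyjpkppwp" (len 11), cursors c1@6 c2@11, authorship .11..1..222

Answer: spwyjpkppwp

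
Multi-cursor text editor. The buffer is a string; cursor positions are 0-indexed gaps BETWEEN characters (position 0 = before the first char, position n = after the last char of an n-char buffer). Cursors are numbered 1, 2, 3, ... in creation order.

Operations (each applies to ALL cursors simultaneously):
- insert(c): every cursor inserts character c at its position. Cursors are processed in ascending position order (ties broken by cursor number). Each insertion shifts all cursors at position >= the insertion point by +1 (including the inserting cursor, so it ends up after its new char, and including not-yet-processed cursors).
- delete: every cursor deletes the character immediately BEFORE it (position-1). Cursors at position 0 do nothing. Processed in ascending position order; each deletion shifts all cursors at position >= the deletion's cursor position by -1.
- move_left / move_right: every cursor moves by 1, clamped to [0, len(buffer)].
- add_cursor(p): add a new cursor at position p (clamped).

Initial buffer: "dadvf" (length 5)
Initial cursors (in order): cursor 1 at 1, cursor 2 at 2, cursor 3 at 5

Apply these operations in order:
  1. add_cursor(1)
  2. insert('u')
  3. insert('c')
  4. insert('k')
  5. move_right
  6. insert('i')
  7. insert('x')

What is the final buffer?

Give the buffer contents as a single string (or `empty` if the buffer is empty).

Answer: duucckkaiixxuckdixvfuckix

Derivation:
After op 1 (add_cursor(1)): buffer="dadvf" (len 5), cursors c1@1 c4@1 c2@2 c3@5, authorship .....
After op 2 (insert('u')): buffer="duuaudvfu" (len 9), cursors c1@3 c4@3 c2@5 c3@9, authorship .14.2...3
After op 3 (insert('c')): buffer="duuccaucdvfuc" (len 13), cursors c1@5 c4@5 c2@8 c3@13, authorship .1414.22...33
After op 4 (insert('k')): buffer="duucckkauckdvfuck" (len 17), cursors c1@7 c4@7 c2@11 c3@17, authorship .141414.222...333
After op 5 (move_right): buffer="duucckkauckdvfuck" (len 17), cursors c1@8 c4@8 c2@12 c3@17, authorship .141414.222...333
After op 6 (insert('i')): buffer="duucckkaiiuckdivfucki" (len 21), cursors c1@10 c4@10 c2@15 c3@21, authorship .141414.14222.2..3333
After op 7 (insert('x')): buffer="duucckkaiixxuckdixvfuckix" (len 25), cursors c1@12 c4@12 c2@18 c3@25, authorship .141414.1414222.22..33333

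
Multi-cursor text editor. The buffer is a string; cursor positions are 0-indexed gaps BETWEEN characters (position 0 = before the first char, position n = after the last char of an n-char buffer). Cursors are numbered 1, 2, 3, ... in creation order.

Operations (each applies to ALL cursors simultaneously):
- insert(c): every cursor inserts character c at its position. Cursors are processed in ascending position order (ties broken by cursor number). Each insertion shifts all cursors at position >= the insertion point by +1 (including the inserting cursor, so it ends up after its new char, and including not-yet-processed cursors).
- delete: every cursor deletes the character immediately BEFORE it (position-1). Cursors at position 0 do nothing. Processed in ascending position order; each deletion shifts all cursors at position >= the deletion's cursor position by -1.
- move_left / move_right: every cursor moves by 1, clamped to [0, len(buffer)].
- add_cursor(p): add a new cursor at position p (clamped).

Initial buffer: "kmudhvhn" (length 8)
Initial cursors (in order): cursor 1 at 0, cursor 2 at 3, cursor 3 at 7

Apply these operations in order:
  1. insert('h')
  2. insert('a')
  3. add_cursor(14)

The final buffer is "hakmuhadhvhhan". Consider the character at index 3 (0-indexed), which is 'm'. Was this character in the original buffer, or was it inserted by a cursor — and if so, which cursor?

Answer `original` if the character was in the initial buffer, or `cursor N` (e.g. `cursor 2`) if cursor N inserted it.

After op 1 (insert('h')): buffer="hkmuhdhvhhn" (len 11), cursors c1@1 c2@5 c3@10, authorship 1...2....3.
After op 2 (insert('a')): buffer="hakmuhadhvhhan" (len 14), cursors c1@2 c2@7 c3@13, authorship 11...22....33.
After op 3 (add_cursor(14)): buffer="hakmuhadhvhhan" (len 14), cursors c1@2 c2@7 c3@13 c4@14, authorship 11...22....33.
Authorship (.=original, N=cursor N): 1 1 . . . 2 2 . . . . 3 3 .
Index 3: author = original

Answer: original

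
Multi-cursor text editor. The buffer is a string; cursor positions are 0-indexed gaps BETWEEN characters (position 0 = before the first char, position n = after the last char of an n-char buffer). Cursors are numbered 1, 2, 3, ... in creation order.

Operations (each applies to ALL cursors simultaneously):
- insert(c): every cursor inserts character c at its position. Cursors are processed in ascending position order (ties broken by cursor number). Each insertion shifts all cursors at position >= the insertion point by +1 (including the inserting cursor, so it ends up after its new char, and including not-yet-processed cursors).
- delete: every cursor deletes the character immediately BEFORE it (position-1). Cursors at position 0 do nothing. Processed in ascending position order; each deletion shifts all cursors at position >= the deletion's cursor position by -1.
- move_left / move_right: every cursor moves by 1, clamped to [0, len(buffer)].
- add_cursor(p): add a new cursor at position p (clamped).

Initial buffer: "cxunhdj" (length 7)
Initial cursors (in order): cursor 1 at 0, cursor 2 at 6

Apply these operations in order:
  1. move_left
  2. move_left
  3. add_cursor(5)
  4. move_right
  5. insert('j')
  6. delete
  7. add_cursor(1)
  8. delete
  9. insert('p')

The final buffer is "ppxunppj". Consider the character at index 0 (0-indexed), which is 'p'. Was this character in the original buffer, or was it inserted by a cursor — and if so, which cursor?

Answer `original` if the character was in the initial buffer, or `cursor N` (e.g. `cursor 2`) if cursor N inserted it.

After op 1 (move_left): buffer="cxunhdj" (len 7), cursors c1@0 c2@5, authorship .......
After op 2 (move_left): buffer="cxunhdj" (len 7), cursors c1@0 c2@4, authorship .......
After op 3 (add_cursor(5)): buffer="cxunhdj" (len 7), cursors c1@0 c2@4 c3@5, authorship .......
After op 4 (move_right): buffer="cxunhdj" (len 7), cursors c1@1 c2@5 c3@6, authorship .......
After op 5 (insert('j')): buffer="cjxunhjdjj" (len 10), cursors c1@2 c2@7 c3@9, authorship .1....2.3.
After op 6 (delete): buffer="cxunhdj" (len 7), cursors c1@1 c2@5 c3@6, authorship .......
After op 7 (add_cursor(1)): buffer="cxunhdj" (len 7), cursors c1@1 c4@1 c2@5 c3@6, authorship .......
After op 8 (delete): buffer="xunj" (len 4), cursors c1@0 c4@0 c2@3 c3@3, authorship ....
After op 9 (insert('p')): buffer="ppxunppj" (len 8), cursors c1@2 c4@2 c2@7 c3@7, authorship 14...23.
Authorship (.=original, N=cursor N): 1 4 . . . 2 3 .
Index 0: author = 1

Answer: cursor 1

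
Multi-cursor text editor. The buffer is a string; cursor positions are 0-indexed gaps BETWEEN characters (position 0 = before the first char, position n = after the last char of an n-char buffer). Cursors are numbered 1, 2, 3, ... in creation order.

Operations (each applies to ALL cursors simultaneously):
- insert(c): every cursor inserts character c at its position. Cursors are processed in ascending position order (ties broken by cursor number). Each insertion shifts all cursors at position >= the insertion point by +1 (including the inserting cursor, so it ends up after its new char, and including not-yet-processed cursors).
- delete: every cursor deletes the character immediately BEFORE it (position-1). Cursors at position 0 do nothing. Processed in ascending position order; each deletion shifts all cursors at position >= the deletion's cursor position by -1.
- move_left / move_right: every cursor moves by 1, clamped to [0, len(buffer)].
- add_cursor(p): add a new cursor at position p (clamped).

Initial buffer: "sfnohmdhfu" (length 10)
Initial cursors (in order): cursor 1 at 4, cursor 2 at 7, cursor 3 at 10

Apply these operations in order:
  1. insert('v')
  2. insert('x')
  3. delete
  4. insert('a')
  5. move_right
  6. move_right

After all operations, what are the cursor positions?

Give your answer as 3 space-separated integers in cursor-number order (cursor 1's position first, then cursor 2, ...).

After op 1 (insert('v')): buffer="sfnovhmdvhfuv" (len 13), cursors c1@5 c2@9 c3@13, authorship ....1...2...3
After op 2 (insert('x')): buffer="sfnovxhmdvxhfuvx" (len 16), cursors c1@6 c2@11 c3@16, authorship ....11...22...33
After op 3 (delete): buffer="sfnovhmdvhfuv" (len 13), cursors c1@5 c2@9 c3@13, authorship ....1...2...3
After op 4 (insert('a')): buffer="sfnovahmdvahfuva" (len 16), cursors c1@6 c2@11 c3@16, authorship ....11...22...33
After op 5 (move_right): buffer="sfnovahmdvahfuva" (len 16), cursors c1@7 c2@12 c3@16, authorship ....11...22...33
After op 6 (move_right): buffer="sfnovahmdvahfuva" (len 16), cursors c1@8 c2@13 c3@16, authorship ....11...22...33

Answer: 8 13 16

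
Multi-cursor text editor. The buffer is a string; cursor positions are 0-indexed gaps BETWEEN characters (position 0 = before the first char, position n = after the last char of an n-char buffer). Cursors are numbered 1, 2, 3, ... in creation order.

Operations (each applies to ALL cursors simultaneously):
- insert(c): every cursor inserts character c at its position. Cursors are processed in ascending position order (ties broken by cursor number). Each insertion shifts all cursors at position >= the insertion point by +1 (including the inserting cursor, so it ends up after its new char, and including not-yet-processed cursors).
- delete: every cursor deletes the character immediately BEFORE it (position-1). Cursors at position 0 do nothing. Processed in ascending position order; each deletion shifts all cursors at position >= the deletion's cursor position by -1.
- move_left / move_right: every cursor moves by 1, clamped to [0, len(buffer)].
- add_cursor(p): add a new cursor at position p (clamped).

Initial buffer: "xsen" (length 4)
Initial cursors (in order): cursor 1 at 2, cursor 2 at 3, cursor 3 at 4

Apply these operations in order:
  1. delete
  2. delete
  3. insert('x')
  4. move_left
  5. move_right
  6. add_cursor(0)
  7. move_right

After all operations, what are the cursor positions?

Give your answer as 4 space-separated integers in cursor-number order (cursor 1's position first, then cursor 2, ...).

After op 1 (delete): buffer="x" (len 1), cursors c1@1 c2@1 c3@1, authorship .
After op 2 (delete): buffer="" (len 0), cursors c1@0 c2@0 c3@0, authorship 
After op 3 (insert('x')): buffer="xxx" (len 3), cursors c1@3 c2@3 c3@3, authorship 123
After op 4 (move_left): buffer="xxx" (len 3), cursors c1@2 c2@2 c3@2, authorship 123
After op 5 (move_right): buffer="xxx" (len 3), cursors c1@3 c2@3 c3@3, authorship 123
After op 6 (add_cursor(0)): buffer="xxx" (len 3), cursors c4@0 c1@3 c2@3 c3@3, authorship 123
After op 7 (move_right): buffer="xxx" (len 3), cursors c4@1 c1@3 c2@3 c3@3, authorship 123

Answer: 3 3 3 1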